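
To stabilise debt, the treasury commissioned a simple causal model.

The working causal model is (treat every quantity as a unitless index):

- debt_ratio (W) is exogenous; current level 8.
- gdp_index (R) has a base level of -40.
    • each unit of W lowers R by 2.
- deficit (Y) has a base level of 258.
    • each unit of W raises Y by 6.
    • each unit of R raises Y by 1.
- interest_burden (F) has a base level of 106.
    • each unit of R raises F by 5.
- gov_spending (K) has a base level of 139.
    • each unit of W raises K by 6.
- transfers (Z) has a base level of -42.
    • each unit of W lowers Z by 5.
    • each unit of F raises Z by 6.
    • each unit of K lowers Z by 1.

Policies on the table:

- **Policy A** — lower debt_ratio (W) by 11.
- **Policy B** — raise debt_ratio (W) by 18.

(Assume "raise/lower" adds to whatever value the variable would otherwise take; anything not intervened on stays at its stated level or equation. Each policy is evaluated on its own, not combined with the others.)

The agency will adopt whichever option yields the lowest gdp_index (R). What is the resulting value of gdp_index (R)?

Policy A (W − 11):
  W = 8 − 11 = -3
  R = -40 − 2·(-3) = -34
Policy B (W + 18):
  W = 8 + 18 = 26
  R = -40 − 2·26 = -92
Comparing — Policy A: R=-34, Policy B: R=-92. Lowest is -92 (Policy B).

-92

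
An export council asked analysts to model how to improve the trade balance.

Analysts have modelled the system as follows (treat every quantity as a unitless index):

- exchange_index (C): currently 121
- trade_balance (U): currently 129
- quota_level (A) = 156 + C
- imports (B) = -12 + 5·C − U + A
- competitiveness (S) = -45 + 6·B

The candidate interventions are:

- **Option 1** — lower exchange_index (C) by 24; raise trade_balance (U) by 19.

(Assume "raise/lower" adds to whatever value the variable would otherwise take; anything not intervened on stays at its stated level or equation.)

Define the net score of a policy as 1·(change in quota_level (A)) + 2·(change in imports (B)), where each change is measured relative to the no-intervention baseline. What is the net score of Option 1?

Baseline:
  C = 121
  U = 129
  A = 156 + 121 = 277
  B = -12 + 5·121 − 129 + 277 = 741
Option 1 (C − 24, U + 19):
  C = 121 − 24 = 97
  U = 129 + 19 = 148
  A = 156 + 97 = 253
  B = -12 + 5·97 − 148 + 253 = 578
ΔA = 253 − 277 = -24; ΔB = 578 − 741 = -163
Score = 1·(-24) + 2·(-163) = -350

-350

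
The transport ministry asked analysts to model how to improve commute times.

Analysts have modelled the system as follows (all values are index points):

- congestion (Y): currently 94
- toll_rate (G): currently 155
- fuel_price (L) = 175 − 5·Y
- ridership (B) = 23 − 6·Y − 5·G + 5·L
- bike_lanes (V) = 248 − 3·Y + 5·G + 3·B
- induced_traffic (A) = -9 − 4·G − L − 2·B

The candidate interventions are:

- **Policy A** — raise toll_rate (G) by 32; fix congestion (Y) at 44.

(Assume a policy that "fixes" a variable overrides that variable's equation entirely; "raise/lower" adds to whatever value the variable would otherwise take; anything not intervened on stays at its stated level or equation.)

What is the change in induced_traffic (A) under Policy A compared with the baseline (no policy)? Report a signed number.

-3158

Baseline:
  Y = 94
  G = 155
  L = 175 − 5·94 = -295
  B = 23 − 6·94 − 5·155 + 5·(-295) = -2791
  A = -9 − 4·155 − (-295) − 2·(-2791) = 5248
Policy A (G + 32, Y := 44):
  Y = 44
  G = 155 + 32 = 187
  L = 175 − 5·44 = -45
  B = 23 − 6·44 − 5·187 + 5·(-45) = -1401
  A = -9 − 4·187 − (-45) − 2·(-1401) = 2090
Change in A: 2090 − 5248 = -3158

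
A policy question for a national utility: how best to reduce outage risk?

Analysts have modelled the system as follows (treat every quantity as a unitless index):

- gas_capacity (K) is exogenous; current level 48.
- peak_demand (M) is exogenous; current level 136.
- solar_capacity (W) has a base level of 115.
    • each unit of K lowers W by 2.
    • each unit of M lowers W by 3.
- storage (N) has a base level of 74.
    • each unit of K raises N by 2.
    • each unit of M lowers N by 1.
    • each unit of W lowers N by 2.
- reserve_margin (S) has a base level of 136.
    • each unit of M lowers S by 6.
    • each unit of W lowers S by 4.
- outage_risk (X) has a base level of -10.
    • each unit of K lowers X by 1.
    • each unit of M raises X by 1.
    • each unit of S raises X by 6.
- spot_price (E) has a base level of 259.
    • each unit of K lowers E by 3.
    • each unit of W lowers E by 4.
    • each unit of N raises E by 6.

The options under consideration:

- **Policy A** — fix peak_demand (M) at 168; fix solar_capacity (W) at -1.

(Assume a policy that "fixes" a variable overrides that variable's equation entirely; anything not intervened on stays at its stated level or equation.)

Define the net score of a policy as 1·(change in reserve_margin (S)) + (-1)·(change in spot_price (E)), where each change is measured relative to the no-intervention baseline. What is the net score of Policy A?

4656

Baseline:
  K = 48
  M = 136
  W = 115 − 2·48 − 3·136 = -389
  N = 74 + 2·48 − 136 − 2·(-389) = 812
  S = 136 − 6·136 − 4·(-389) = 876
  E = 259 − 3·48 − 4·(-389) + 6·812 = 6543
Policy A (M := 168, W := -1):
  K = 48
  M = 168
  W = -1
  N = 74 + 2·48 − 168 − 2·(-1) = 4
  S = 136 − 6·168 − 4·(-1) = -868
  E = 259 − 3·48 − 4·(-1) + 6·4 = 143
ΔS = -868 − 876 = -1744; ΔE = 143 − 6543 = -6400
Score = 1·(-1744) + (-1)·(-6400) = 4656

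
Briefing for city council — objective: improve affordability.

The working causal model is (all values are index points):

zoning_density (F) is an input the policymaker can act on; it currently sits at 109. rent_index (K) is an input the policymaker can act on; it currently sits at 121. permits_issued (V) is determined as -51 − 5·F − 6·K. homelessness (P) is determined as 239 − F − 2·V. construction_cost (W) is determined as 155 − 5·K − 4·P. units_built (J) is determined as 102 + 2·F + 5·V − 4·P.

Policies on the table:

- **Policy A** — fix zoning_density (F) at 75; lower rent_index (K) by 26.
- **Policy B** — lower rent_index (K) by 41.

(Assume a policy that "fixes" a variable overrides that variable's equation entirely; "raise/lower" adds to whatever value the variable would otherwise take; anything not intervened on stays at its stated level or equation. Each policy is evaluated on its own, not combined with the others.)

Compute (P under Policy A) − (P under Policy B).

Policy A (F := 75, K − 26):
  F = 75
  K = 121 − 26 = 95
  V = -51 − 5·75 − 6·95 = -996
  P = 239 − 75 − 2·(-996) = 2156
Policy B (K − 41):
  F = 109
  K = 121 − 41 = 80
  V = -51 − 5·109 − 6·80 = -1076
  P = 239 − 109 − 2·(-1076) = 2282
P: 2156 − 2282 = -126

-126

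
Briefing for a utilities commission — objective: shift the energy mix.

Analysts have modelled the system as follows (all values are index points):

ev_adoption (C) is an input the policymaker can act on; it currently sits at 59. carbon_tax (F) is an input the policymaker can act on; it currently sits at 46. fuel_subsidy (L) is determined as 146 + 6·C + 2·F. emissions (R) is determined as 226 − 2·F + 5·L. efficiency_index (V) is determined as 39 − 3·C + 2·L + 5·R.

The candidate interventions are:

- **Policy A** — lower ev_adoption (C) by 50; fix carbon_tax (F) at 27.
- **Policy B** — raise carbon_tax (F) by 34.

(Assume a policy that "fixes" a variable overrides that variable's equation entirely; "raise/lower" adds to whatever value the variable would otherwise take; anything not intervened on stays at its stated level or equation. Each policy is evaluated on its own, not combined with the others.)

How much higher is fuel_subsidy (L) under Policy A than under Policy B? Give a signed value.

-406

Policy A (C − 50, F := 27):
  C = 59 − 50 = 9
  F = 27
  L = 146 + 6·9 + 2·27 = 254
Policy B (F + 34):
  C = 59
  F = 46 + 34 = 80
  L = 146 + 6·59 + 2·80 = 660
L: 254 − 660 = -406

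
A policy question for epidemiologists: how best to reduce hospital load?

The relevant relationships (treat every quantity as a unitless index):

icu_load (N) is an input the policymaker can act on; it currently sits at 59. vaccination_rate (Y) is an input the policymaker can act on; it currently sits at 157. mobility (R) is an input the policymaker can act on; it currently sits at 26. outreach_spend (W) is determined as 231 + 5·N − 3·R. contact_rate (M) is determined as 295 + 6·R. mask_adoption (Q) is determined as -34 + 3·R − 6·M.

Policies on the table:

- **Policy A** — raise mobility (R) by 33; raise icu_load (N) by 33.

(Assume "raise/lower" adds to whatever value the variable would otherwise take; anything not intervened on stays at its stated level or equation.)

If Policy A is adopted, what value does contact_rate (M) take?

649

Policy A (R + 33, N + 33):
  R = 26 + 33 = 59
  M = 295 + 6·59 = 649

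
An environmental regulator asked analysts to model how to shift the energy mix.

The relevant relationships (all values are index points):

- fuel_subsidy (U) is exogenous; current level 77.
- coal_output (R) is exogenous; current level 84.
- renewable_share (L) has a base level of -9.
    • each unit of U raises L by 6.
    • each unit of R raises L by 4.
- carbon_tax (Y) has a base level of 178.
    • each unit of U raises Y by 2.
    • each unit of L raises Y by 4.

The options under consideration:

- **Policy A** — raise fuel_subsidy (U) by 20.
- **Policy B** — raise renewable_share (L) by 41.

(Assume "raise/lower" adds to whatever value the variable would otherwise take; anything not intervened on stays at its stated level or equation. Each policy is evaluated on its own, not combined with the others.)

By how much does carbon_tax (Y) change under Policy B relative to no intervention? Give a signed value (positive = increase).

164

Baseline:
  U = 77
  R = 84
  L = -9 + 6·77 + 4·84 = 789
  Y = 178 + 2·77 + 4·789 = 3488
Policy B (L + 41):
  U = 77
  R = 84
  L = -9 + 6·77 + 4·84 (+41 from intervention) = 830
  Y = 178 + 2·77 + 4·830 = 3652
Change in Y: 3652 − 3488 = 164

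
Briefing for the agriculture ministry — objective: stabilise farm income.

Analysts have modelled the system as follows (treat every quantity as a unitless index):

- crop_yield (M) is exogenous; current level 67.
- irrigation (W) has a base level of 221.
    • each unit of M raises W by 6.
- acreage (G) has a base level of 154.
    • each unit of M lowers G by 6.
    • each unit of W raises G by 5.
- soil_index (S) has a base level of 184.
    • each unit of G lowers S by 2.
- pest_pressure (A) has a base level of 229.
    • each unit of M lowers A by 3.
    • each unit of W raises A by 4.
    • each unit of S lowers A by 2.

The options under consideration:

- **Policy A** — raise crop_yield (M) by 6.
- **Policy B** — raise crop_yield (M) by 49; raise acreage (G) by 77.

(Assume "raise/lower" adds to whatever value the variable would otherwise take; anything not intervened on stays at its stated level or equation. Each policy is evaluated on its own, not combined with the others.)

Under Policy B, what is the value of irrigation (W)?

917

Policy B (M + 49, G + 77):
  M = 67 + 49 = 116
  W = 221 + 6·116 = 917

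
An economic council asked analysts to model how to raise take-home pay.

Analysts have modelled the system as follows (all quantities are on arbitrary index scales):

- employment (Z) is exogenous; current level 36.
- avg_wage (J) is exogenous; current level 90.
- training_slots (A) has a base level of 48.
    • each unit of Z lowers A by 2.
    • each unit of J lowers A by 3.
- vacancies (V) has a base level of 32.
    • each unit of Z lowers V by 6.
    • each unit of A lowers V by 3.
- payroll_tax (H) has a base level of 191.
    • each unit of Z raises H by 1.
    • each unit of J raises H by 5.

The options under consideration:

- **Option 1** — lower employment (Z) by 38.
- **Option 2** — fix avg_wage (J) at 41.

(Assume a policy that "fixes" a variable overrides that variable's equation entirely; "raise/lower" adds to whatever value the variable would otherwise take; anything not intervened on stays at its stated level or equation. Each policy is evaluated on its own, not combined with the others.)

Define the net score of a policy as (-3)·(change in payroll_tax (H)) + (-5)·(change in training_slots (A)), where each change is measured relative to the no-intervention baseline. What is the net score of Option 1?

-266

Baseline:
  Z = 36
  J = 90
  A = 48 − 2·36 − 3·90 = -294
  H = 191 + 36 + 5·90 = 677
Option 1 (Z − 38):
  Z = 36 − 38 = -2
  J = 90
  A = 48 − 2·(-2) − 3·90 = -218
  H = 191 + (-2) + 5·90 = 639
ΔH = 639 − 677 = -38; ΔA = -218 − (-294) = 76
Score = (-3)·(-38) + (-5)·76 = -266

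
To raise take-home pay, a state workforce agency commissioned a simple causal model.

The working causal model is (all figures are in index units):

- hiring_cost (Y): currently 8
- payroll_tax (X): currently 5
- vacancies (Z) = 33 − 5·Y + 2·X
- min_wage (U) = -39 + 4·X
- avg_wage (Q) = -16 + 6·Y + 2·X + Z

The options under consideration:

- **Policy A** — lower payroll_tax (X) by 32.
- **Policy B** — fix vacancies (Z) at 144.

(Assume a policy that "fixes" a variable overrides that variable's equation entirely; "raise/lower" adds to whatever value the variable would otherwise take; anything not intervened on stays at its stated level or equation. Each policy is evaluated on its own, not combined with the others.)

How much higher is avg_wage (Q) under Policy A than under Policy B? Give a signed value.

Policy A (X − 32):
  Y = 8
  X = 5 − 32 = -27
  Z = 33 − 5·8 + 2·(-27) = -61
  Q = -16 + 6·8 + 2·(-27) + (-61) = -83
Policy B (Z := 144):
  Y = 8
  X = 5
  Z = 144
  Q = -16 + 6·8 + 2·5 + 144 = 186
Q: -83 − 186 = -269

-269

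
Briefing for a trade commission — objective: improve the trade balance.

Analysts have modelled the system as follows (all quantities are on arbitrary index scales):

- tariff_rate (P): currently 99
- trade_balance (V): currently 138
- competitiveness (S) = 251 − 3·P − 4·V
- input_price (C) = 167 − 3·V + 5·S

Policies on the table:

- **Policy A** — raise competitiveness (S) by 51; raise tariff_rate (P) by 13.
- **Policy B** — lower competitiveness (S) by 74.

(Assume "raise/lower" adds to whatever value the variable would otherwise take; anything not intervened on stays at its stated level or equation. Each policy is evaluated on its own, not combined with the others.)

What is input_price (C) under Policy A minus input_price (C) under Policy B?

430

Policy A (S + 51, P + 13):
  P = 99 + 13 = 112
  V = 138
  S = 251 − 3·112 − 4·138 (+51 from intervention) = -586
  C = 167 − 3·138 + 5·(-586) = -3177
Policy B (S − 74):
  P = 99
  V = 138
  S = 251 − 3·99 − 4·138 (−74 from intervention) = -672
  C = 167 − 3·138 + 5·(-672) = -3607
C: -3177 − (-3607) = 430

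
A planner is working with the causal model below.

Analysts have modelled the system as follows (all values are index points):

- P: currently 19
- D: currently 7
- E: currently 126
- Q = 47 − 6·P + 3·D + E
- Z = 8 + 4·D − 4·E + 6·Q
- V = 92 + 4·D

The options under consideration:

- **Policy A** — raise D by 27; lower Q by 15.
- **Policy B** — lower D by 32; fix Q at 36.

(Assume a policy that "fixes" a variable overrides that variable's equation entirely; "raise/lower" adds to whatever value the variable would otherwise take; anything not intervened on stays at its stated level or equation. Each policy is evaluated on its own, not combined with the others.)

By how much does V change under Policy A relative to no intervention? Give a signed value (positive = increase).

Baseline:
  D = 7
  V = 92 + 4·7 = 120
Policy A (D + 27, Q − 15):
  D = 7 + 27 = 34
  V = 92 + 4·34 = 228
Change in V: 228 − 120 = 108

108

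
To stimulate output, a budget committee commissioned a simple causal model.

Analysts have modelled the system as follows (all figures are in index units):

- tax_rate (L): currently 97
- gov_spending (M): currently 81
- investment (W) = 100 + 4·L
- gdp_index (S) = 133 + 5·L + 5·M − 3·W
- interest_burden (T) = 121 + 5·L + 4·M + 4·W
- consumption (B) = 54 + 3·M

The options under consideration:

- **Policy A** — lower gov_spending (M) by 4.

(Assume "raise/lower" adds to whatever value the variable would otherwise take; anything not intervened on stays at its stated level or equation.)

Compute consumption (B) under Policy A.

285

Policy A (M − 4):
  M = 81 − 4 = 77
  B = 54 + 3·77 = 285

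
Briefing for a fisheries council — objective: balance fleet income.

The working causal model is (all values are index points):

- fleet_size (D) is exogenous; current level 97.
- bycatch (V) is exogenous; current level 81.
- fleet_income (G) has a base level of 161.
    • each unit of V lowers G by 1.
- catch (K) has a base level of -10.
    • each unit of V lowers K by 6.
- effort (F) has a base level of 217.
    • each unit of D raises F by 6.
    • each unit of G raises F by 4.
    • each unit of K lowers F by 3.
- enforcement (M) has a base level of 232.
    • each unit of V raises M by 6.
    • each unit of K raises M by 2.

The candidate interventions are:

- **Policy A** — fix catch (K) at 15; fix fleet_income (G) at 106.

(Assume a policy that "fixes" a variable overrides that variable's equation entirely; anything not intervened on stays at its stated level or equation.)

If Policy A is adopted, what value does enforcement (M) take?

Policy A (K := 15, G := 106):
  V = 81
  K = 15
  M = 232 + 6·81 + 2·15 = 748

748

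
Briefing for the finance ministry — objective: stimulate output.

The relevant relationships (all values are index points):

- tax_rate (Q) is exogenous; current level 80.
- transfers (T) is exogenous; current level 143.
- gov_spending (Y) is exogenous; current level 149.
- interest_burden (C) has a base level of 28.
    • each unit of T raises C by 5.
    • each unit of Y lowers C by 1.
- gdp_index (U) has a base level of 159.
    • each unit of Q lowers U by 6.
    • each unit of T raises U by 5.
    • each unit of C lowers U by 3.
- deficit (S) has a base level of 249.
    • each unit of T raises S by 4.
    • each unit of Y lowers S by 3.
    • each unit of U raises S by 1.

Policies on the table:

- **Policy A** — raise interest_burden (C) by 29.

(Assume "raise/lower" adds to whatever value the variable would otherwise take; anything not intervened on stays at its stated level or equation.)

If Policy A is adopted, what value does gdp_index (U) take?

-1475

Policy A (C + 29):
  Q = 80
  T = 143
  Y = 149
  C = 28 + 5·143 − 149 (+29 from intervention) = 623
  U = 159 − 6·80 + 5·143 − 3·623 = -1475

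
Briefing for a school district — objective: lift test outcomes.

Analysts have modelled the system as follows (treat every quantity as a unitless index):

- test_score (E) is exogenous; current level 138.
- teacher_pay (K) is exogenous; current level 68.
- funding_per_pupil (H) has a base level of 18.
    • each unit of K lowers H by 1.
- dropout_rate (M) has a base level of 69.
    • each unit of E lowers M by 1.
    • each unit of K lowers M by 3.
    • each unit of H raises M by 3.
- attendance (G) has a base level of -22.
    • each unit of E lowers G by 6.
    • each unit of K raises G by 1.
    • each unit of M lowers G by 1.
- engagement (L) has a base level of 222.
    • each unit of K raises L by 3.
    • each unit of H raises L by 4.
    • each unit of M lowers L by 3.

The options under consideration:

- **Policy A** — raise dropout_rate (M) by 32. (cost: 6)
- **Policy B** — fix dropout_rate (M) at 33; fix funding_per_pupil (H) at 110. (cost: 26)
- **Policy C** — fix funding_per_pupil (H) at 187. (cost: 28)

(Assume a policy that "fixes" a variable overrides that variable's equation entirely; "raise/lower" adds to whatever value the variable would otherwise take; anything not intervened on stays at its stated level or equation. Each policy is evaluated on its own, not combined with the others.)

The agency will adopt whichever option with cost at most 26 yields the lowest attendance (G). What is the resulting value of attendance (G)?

Policy A (M + 32):
  E = 138
  K = 68
  H = 18 − 68 = -50
  M = 69 − 138 − 3·68 + 3·(-50) (+32 from intervention) = -391
  G = -22 − 6·138 + 68 − (-391) = -391
Policy B (M := 33, H := 110):
  E = 138
  K = 68
  H = 110
  M = 33
  G = -22 − 6·138 + 68 − 33 = -815
Comparing — Policy A: G=-391, Policy B: G=-815. Lowest is -815 (Policy B).

-815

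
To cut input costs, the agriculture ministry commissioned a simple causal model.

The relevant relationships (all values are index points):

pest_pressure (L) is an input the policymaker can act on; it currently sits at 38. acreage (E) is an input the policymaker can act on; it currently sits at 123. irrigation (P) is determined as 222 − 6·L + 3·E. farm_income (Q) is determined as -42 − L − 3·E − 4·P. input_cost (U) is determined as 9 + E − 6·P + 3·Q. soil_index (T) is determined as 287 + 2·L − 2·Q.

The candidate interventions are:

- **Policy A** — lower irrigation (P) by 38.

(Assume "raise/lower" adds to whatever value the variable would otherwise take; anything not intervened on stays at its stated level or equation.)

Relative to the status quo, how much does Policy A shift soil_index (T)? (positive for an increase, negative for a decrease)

-304

Baseline:
  L = 38
  E = 123
  P = 222 − 6·38 + 3·123 = 363
  Q = -42 − 38 − 3·123 − 4·363 = -1901
  T = 287 + 2·38 − 2·(-1901) = 4165
Policy A (P − 38):
  L = 38
  E = 123
  P = 222 − 6·38 + 3·123 (−38 from intervention) = 325
  Q = -42 − 38 − 3·123 − 4·325 = -1749
  T = 287 + 2·38 − 2·(-1749) = 3861
Change in T: 3861 − 4165 = -304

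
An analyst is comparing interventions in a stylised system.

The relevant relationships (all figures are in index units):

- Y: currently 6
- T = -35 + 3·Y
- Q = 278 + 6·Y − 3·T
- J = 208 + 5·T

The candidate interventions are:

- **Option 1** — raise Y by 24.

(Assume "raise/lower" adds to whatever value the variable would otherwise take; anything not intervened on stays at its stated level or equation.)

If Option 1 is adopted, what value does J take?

Option 1 (Y + 24):
  Y = 6 + 24 = 30
  T = -35 + 3·30 = 55
  J = 208 + 5·55 = 483

483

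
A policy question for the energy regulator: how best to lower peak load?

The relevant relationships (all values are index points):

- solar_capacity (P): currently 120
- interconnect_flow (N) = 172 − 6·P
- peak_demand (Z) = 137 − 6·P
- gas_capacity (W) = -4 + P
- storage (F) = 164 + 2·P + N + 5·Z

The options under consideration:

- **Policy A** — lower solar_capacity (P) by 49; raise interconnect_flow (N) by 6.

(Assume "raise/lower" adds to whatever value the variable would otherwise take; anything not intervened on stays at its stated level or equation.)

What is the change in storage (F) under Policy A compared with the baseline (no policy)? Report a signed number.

1672

Baseline:
  P = 120
  N = 172 − 6·120 = -548
  Z = 137 − 6·120 = -583
  F = 164 + 2·120 + (-548) + 5·(-583) = -3059
Policy A (P − 49, N + 6):
  P = 120 − 49 = 71
  N = 172 − 6·71 (+6 from intervention) = -248
  Z = 137 − 6·71 = -289
  F = 164 + 2·71 + (-248) + 5·(-289) = -1387
Change in F: -1387 − (-3059) = 1672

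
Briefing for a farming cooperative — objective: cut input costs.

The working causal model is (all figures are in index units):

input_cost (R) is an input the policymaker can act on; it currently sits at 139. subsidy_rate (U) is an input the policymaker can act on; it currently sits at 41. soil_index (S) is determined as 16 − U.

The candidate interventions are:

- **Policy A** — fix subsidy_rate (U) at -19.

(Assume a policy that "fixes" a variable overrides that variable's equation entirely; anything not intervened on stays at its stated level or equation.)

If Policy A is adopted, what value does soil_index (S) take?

Policy A (U := -19):
  U = -19
  S = 16 − (-19) = 35

35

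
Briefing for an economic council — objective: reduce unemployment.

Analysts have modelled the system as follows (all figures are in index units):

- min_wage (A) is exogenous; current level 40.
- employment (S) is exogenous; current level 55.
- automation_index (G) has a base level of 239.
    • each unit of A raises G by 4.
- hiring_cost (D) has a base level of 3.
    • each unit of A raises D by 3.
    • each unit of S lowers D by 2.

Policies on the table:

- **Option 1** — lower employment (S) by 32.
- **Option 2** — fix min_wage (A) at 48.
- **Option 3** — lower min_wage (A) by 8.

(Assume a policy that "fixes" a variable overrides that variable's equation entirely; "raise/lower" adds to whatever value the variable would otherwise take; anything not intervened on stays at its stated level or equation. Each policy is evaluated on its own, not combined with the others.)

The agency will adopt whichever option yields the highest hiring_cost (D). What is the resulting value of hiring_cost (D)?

Option 1 (S − 32):
  A = 40
  S = 55 − 32 = 23
  D = 3 + 3·40 − 2·23 = 77
Option 2 (A := 48):
  A = 48
  S = 55
  D = 3 + 3·48 − 2·55 = 37
Option 3 (A − 8):
  A = 40 − 8 = 32
  S = 55
  D = 3 + 3·32 − 2·55 = -11
Comparing — Option 1: D=77, Option 2: D=37, Option 3: D=-11. Highest is 77 (Option 1).

77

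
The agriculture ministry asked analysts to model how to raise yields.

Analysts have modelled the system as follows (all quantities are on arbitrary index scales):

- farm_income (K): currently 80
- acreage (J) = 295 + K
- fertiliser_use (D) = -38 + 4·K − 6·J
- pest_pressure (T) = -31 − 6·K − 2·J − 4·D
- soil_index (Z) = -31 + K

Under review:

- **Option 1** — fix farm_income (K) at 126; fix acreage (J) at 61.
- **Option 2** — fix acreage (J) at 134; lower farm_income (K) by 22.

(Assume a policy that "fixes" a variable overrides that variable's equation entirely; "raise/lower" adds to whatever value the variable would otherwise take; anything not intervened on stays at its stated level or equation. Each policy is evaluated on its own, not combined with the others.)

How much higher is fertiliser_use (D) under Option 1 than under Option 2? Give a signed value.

710

Option 1 (K := 126, J := 61):
  K = 126
  J = 61
  D = -38 + 4·126 − 6·61 = 100
Option 2 (J := 134, K − 22):
  K = 80 − 22 = 58
  J = 134
  D = -38 + 4·58 − 6·134 = -610
D: 100 − (-610) = 710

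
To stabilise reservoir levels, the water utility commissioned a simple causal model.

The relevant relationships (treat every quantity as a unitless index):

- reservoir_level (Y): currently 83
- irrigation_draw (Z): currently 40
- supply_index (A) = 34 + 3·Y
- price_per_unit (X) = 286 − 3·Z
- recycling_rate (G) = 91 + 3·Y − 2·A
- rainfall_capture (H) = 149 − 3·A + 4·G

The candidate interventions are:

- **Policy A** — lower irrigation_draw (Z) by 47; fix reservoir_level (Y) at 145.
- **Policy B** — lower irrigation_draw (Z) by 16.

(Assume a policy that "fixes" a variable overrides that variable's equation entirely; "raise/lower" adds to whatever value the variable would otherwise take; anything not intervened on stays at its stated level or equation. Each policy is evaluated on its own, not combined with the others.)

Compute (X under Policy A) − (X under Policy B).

Policy A (Z − 47, Y := 145):
  Z = 40 − 47 = -7
  X = 286 − 3·(-7) = 307
Policy B (Z − 16):
  Z = 40 − 16 = 24
  X = 286 − 3·24 = 214
X: 307 − 214 = 93

93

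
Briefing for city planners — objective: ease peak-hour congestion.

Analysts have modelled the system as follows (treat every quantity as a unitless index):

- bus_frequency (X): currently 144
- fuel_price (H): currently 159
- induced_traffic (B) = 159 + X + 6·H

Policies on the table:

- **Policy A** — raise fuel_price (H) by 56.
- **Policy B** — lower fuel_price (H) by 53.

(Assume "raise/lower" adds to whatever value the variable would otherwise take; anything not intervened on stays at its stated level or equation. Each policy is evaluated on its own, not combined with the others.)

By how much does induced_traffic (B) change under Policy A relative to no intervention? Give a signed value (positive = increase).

Baseline:
  X = 144
  H = 159
  B = 159 + 144 + 6·159 = 1257
Policy A (H + 56):
  X = 144
  H = 159 + 56 = 215
  B = 159 + 144 + 6·215 = 1593
Change in B: 1593 − 1257 = 336

336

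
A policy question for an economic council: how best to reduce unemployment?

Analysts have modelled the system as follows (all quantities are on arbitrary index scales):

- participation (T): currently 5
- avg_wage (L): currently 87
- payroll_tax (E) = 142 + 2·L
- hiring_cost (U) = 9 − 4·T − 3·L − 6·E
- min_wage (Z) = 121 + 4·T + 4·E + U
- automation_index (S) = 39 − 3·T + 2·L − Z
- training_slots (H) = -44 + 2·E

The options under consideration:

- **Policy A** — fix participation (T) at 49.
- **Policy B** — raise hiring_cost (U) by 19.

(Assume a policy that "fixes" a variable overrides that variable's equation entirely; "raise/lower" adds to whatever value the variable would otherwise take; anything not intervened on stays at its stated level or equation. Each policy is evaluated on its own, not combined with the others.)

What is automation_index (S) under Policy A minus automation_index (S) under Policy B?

-113

Policy A (T := 49):
  T = 49
  L = 87
  E = 142 + 2·87 = 316
  U = 9 − 4·49 − 3·87 − 6·316 = -2344
  Z = 121 + 4·49 + 4·316 + (-2344) = -763
  S = 39 − 3·49 + 2·87 − (-763) = 829
Policy B (U + 19):
  T = 5
  L = 87
  E = 142 + 2·87 = 316
  U = 9 − 4·5 − 3·87 − 6·316 (+19 from intervention) = -2149
  Z = 121 + 4·5 + 4·316 + (-2149) = -744
  S = 39 − 3·5 + 2·87 − (-744) = 942
S: 829 − 942 = -113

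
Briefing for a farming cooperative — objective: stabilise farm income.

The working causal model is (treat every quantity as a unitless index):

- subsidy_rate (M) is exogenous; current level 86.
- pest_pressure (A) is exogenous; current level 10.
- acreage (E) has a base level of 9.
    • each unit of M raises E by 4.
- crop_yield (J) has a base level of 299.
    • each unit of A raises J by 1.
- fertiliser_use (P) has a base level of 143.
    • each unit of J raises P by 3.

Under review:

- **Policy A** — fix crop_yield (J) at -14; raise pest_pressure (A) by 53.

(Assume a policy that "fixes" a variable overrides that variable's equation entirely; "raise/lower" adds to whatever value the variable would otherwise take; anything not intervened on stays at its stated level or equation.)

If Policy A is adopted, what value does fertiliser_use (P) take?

Policy A (J := -14, A + 53):
  A = 10 + 53 = 63
  J = -14
  P = 143 + 3·(-14) = 101

101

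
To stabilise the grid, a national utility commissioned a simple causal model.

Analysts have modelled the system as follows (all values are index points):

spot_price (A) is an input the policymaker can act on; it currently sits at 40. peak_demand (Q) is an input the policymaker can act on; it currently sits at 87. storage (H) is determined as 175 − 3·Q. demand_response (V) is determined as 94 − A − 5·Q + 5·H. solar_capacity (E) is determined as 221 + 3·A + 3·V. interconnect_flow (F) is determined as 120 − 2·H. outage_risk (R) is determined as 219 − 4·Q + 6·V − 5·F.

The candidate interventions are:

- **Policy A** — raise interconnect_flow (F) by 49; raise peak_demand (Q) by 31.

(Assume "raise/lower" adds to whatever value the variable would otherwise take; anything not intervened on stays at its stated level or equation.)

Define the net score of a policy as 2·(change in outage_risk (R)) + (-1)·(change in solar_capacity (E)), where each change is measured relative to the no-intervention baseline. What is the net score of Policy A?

Baseline:
  A = 40
  Q = 87
  H = 175 − 3·87 = -86
  V = 94 − 40 − 5·87 + 5·(-86) = -811
  E = 221 + 3·40 + 3·(-811) = -2092
  F = 120 − 2·(-86) = 292
  R = 219 − 4·87 + 6·(-811) − 5·292 = -6455
Policy A (F + 49, Q + 31):
  A = 40
  Q = 87 + 31 = 118
  H = 175 − 3·118 = -179
  V = 94 − 40 − 5·118 + 5·(-179) = -1431
  E = 221 + 3·40 + 3·(-1431) = -3952
  F = 120 − 2·(-179) (+49 from intervention) = 527
  R = 219 − 4·118 + 6·(-1431) − 5·527 = -11474
ΔR = -11474 − (-6455) = -5019; ΔE = -3952 − (-2092) = -1860
Score = 2·(-5019) + (-1)·(-1860) = -8178

-8178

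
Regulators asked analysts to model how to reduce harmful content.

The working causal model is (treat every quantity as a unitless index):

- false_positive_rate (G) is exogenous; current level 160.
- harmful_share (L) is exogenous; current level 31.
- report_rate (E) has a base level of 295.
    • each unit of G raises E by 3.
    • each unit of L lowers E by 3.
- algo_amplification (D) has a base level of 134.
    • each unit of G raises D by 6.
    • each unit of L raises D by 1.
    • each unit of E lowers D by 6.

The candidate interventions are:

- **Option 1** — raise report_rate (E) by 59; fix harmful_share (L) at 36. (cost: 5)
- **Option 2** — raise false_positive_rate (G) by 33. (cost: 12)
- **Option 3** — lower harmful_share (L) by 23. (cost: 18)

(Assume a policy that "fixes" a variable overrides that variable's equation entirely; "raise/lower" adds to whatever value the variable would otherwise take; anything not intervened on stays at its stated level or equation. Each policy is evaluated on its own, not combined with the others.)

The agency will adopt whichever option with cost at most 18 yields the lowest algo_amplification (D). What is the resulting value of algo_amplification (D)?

-3404

Option 1 (E + 59, L := 36):
  G = 160
  L = 36
  E = 295 + 3·160 − 3·36 (+59 from intervention) = 726
  D = 134 + 6·160 + 36 − 6·726 = -3226
Option 2 (G + 33):
  G = 160 + 33 = 193
  L = 31
  E = 295 + 3·193 − 3·31 = 781
  D = 134 + 6·193 + 31 − 6·781 = -3363
Option 3 (L − 23):
  G = 160
  L = 31 − 23 = 8
  E = 295 + 3·160 − 3·8 = 751
  D = 134 + 6·160 + 8 − 6·751 = -3404
Comparing — Option 1: D=-3226, Option 2: D=-3363, Option 3: D=-3404. Lowest is -3404 (Option 3).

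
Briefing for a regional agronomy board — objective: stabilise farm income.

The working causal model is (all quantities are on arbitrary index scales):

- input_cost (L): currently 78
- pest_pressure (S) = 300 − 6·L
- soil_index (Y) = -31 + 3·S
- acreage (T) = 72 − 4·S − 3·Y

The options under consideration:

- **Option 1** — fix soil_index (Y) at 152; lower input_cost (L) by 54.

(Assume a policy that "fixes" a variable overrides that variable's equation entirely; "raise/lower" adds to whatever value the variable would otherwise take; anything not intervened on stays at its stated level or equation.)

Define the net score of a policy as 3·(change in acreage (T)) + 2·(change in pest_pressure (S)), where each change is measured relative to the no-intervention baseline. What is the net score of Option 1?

Baseline:
  L = 78
  S = 300 − 6·78 = -168
  Y = -31 + 3·(-168) = -535
  T = 72 − 4·(-168) − 3·(-535) = 2349
Option 1 (Y := 152, L − 54):
  L = 78 − 54 = 24
  S = 300 − 6·24 = 156
  Y = 152
  T = 72 − 4·156 − 3·152 = -1008
ΔT = -1008 − 2349 = -3357; ΔS = 156 − (-168) = 324
Score = 3·(-3357) + 2·324 = -9423

-9423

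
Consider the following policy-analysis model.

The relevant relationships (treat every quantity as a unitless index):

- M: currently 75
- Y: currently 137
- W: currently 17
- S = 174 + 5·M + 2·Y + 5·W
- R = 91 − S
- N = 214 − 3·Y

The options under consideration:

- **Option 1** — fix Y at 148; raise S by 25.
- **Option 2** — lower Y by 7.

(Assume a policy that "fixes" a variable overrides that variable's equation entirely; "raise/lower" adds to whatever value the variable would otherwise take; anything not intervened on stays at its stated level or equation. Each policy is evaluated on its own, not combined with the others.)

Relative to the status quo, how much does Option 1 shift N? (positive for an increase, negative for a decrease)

Baseline:
  Y = 137
  N = 214 − 3·137 = -197
Option 1 (Y := 148, S + 25):
  Y = 148
  N = 214 − 3·148 = -230
Change in N: -230 − (-197) = -33

-33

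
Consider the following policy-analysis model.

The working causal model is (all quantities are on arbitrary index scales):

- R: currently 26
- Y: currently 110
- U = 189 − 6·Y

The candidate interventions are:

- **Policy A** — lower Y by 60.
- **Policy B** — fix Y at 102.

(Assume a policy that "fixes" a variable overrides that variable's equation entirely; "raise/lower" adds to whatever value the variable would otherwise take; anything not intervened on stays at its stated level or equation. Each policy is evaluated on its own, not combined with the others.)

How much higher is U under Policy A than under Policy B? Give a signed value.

Policy A (Y − 60):
  Y = 110 − 60 = 50
  U = 189 − 6·50 = -111
Policy B (Y := 102):
  Y = 102
  U = 189 − 6·102 = -423
U: -111 − (-423) = 312

312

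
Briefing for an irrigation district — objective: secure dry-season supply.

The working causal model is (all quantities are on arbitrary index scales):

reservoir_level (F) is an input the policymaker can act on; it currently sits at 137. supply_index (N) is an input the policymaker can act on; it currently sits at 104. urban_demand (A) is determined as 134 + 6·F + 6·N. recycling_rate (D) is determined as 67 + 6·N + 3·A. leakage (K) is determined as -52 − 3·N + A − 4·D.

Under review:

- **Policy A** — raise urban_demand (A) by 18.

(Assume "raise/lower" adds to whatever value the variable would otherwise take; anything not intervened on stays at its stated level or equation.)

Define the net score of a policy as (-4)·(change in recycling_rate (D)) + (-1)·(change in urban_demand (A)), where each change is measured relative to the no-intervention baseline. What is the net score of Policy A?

-234

Baseline:
  F = 137
  N = 104
  A = 134 + 6·137 + 6·104 = 1580
  D = 67 + 6·104 + 3·1580 = 5431
Policy A (A + 18):
  F = 137
  N = 104
  A = 134 + 6·137 + 6·104 (+18 from intervention) = 1598
  D = 67 + 6·104 + 3·1598 = 5485
ΔD = 5485 − 5431 = 54; ΔA = 1598 − 1580 = 18
Score = (-4)·54 + (-1)·18 = -234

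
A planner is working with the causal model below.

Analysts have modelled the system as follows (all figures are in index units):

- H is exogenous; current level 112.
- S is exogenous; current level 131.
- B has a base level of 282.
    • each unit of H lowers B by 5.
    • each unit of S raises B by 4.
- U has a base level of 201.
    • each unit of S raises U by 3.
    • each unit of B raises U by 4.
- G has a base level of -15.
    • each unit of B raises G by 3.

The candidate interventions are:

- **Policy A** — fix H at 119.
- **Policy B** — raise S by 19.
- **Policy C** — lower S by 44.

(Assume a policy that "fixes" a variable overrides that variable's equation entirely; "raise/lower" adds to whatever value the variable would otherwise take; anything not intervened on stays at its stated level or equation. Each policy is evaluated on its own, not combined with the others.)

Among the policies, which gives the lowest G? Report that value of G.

195

Policy A (H := 119):
  H = 119
  S = 131
  B = 282 − 5·119 + 4·131 = 211
  G = -15 + 3·211 = 618
Policy B (S + 19):
  H = 112
  S = 131 + 19 = 150
  B = 282 − 5·112 + 4·150 = 322
  G = -15 + 3·322 = 951
Policy C (S − 44):
  H = 112
  S = 131 − 44 = 87
  B = 282 − 5·112 + 4·87 = 70
  G = -15 + 3·70 = 195
Comparing — Policy A: G=618, Policy B: G=951, Policy C: G=195. Lowest is 195 (Policy C).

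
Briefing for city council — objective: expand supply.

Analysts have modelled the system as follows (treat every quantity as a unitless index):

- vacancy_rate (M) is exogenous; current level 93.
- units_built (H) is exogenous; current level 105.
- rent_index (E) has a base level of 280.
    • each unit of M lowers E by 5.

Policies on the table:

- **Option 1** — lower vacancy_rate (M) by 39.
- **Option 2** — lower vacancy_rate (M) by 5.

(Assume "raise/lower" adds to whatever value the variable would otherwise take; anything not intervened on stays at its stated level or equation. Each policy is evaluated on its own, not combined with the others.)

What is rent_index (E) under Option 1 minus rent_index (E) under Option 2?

170

Option 1 (M − 39):
  M = 93 − 39 = 54
  E = 280 − 5·54 = 10
Option 2 (M − 5):
  M = 93 − 5 = 88
  E = 280 − 5·88 = -160
E: 10 − (-160) = 170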